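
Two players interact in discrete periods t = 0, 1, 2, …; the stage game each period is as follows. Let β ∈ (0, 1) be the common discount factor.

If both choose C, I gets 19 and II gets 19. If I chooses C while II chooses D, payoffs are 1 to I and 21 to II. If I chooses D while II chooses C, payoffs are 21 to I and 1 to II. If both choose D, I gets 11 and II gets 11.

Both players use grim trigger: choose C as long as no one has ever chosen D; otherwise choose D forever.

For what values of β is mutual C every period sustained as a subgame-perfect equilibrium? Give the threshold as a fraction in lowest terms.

1/5

Under grim trigger the critical discount factor is (T−C)/(T−P) with T = 21, C = 19, P = 11.
β* = (21−19)/(21−11) = 2/10 = 1/5.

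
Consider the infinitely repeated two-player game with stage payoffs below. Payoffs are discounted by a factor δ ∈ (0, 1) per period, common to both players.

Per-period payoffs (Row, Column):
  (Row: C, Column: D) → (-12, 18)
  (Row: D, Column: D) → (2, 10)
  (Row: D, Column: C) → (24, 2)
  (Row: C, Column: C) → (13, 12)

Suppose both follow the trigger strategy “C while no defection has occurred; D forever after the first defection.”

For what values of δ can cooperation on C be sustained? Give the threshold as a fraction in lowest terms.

3/4

Row's threshold: (24−13)/(24−2) = 1/2.
Column's threshold: (18−12)/(18−10) = 3/4.
1/2 < 3/4, so Column binds and δ* = 3/4.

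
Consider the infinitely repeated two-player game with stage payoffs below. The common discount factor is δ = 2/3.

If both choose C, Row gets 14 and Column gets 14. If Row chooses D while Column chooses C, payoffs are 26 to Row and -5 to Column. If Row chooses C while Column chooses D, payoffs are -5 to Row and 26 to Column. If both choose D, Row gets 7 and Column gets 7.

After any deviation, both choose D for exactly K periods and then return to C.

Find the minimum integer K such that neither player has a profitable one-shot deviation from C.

5

Need Σ_{k=1}^{K} δ^k ≥ (26−14)/(14−7) = 1.7143 at δ = 2/3.
At K = 4 the sum is 1.6049 < 1.7143; at K = 5 it is 1.7366 ≥ 1.7143.
So the minimum punishment length is K = 5.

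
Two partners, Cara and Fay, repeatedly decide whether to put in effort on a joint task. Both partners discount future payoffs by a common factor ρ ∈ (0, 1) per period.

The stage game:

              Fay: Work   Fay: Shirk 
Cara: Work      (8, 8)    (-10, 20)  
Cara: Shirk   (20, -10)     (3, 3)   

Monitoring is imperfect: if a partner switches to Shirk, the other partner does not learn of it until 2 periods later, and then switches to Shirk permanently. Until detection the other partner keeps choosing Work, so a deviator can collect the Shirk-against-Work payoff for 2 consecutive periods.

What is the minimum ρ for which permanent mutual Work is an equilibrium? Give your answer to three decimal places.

0.840

Deviating for the 2 undetected periods gains 20−8 = 12 per period over cooperation, then loses 8−3 = 5 per period forever once punishment starts.
Gain: 12(1 + ρ + … + ρ^1); loss: 5·ρ^2/(1−ρ).
No profitable deviation ⇔ 12(1−ρ^2) ≤ 5·ρ^2, i.e. ρ^2 ≥ 12/(12+5) = 12/17.
Hence ρ ≥ (12/17)^(1/2) ≈ 0.840.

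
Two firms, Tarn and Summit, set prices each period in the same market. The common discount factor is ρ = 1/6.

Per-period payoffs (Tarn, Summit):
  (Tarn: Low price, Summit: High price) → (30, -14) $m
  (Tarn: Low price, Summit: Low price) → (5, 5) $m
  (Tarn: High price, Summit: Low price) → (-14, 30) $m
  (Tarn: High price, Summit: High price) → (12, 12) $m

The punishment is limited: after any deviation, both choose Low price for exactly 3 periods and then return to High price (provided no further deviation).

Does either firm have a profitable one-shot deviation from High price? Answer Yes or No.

Comparing payoff streams over the 4 periods until play realigns: cooperate → 12(1+ρ+…+ρ^3); deviate → 30 + 5(ρ+…+ρ^3).
Cooperation is sustained iff (12−5)(ρ+…+ρ^3) ≥ 30−12.
ρ+…+ρ^3 = 1/6·(1−(1/6)^3)/(1−1/6) = 0.1991, and (30−12)/(12−5) = 2.5714.
0.1991 < 2.5714, so cooperation is not sustainable.

Yes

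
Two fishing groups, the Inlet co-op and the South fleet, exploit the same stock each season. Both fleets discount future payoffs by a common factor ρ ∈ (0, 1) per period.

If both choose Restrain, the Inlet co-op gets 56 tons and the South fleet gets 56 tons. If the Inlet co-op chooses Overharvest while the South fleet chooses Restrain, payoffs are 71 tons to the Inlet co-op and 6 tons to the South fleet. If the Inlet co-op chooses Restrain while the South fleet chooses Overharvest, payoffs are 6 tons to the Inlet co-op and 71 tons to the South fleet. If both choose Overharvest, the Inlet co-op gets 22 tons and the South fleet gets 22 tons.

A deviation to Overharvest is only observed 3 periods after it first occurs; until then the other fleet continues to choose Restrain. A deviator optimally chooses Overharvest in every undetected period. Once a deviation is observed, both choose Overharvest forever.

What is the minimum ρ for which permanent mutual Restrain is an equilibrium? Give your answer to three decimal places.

0.674

Deviating for the 3 undetected periods gains 71−56 = 15 per period over cooperation, then loses 56−22 = 34 per period forever once punishment starts.
Gain: 15(1 + ρ + … + ρ^2); loss: 34·ρ^3/(1−ρ).
No profitable deviation ⇔ 15(1−ρ^3) ≤ 34·ρ^3, i.e. ρ^3 ≥ 15/(15+34) = 15/49.
Hence ρ ≥ (15/49)^(1/3) ≈ 0.674.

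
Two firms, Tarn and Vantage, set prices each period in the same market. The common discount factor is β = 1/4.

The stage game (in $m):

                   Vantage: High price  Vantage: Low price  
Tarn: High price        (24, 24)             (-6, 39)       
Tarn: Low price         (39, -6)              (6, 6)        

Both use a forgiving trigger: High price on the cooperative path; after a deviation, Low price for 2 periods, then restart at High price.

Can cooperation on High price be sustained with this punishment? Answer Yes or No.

No

Comparing payoff streams over the 3 periods until play realigns: cooperate → 24(1+β+…+β^2); deviate → 39 + 6(β+…+β^2).
Cooperation is sustained iff (24−6)(β+…+β^2) ≥ 39−24.
β+…+β^2 = 1/4·(1−(1/4)^2)/(1−1/4) = 0.3125, and (39−24)/(24−6) = 0.8333.
0.3125 < 0.8333, so cooperation is not sustainable.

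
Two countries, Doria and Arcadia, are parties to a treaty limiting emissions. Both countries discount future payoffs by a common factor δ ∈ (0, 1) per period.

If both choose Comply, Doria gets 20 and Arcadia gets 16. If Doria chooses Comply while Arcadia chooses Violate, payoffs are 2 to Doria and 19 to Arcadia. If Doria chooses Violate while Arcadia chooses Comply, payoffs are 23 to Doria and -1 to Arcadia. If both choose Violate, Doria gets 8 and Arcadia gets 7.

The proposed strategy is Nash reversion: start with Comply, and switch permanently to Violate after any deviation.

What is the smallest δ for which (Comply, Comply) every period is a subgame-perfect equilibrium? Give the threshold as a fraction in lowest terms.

For Doria: deviation gain 23−20 = 3, per-period punishment loss 20−8 = 12. IC gives δ ≥ 3/15 = 1/5.
For Arcadia: gain 3, loss 9 per period, so δ ≥ 3/12 = 1/4.
The tighter constraint is Arcadia's, so cooperation needs δ ≥ 1/4.

1/4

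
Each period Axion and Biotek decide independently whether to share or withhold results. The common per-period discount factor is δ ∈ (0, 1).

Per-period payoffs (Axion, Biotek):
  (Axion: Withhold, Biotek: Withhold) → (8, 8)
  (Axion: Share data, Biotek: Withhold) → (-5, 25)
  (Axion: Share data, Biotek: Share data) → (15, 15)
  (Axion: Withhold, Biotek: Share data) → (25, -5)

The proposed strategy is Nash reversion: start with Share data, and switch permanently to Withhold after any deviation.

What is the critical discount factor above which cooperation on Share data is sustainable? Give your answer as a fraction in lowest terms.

15/(1−δ) ≥ 25 + 8δ/(1−δ)
15 ≥ 25 − 17δ
δ ≥ 10/17.

10/17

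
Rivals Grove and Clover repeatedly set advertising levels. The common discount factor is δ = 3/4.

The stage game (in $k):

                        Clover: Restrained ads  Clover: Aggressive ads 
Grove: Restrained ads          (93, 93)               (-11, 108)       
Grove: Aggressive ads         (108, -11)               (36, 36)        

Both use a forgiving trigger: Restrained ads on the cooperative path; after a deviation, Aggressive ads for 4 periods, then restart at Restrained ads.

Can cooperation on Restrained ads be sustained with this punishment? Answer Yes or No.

Yes

A one-shot deviation gives 108 now, then 36 for 4 periods, then back to 93.
Gain from deviating: (108−93) today; loss: (93−36) in each of the next 4 periods.
No-deviation condition: (93−36)(δ+…+δ^4) ≥ 108−93, i.e. δ+…+δ^4 ≥ 5/19.
At δ = 3/4: δ+…+δ^4 = 2.0508 ≥ 0.2632.
So cooperation is sustainable.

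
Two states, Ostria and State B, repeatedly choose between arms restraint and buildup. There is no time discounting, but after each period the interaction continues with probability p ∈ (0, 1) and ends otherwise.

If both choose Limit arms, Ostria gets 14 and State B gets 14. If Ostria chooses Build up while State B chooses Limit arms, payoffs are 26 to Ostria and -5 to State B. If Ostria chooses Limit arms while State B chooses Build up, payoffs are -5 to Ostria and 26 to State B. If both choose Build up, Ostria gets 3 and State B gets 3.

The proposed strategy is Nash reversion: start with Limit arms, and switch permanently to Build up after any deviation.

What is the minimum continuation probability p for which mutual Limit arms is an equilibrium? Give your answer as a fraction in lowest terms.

12/23

With no time discounting, the continuation probability p plays the role of the discount factor.
Grim-trigger IC: 14/(1−p) ≥ 26 + 3p/(1−p) ⇒ p ≥ (26−14)/(26−3) = 12/23.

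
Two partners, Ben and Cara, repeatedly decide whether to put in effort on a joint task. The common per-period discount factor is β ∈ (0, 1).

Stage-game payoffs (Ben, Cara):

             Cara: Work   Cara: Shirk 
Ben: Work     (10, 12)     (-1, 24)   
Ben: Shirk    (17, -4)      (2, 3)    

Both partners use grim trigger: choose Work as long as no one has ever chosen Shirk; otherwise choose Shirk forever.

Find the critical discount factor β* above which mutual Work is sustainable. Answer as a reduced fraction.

4/7

Ben's threshold: (17−10)/(17−2) = 7/15.
Cara's threshold: (24−12)/(24−3) = 4/7.
7/15 < 4/7, so Cara binds and β* = 4/7.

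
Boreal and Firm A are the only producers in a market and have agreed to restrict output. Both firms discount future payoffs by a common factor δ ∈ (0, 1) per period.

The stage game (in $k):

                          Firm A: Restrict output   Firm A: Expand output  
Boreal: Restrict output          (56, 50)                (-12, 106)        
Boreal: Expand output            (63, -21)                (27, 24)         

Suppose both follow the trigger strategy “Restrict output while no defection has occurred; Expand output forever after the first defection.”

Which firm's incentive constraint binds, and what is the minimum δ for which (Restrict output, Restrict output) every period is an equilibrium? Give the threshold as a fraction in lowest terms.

Firm A; δ ≥ 28/41

Boreal's threshold: (63−56)/(63−27) = 7/36.
Firm A's threshold: (106−50)/(106−24) = 28/41.
7/36 < 28/41, so Firm A binds and δ* = 28/41.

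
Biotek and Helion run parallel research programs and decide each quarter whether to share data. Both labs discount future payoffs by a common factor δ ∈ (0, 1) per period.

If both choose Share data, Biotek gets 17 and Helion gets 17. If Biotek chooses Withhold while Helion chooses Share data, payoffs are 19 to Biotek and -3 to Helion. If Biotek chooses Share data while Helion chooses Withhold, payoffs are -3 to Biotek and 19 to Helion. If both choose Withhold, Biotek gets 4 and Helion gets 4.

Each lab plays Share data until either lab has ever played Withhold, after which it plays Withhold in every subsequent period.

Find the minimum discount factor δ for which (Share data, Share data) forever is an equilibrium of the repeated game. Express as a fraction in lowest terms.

One-period gain from deviating is 19 − 17 = 2. The loss is 17 − 4 = 13 in every subsequent period, with present value 13·δ/(1−δ).
Deviation is unprofitable when 13·δ/(1−δ) ≥ 2, i.e. δ/(1−δ) ≥ 2/13.
Equivalently δ ≥ 2/(2+13) = 2/15.

2/15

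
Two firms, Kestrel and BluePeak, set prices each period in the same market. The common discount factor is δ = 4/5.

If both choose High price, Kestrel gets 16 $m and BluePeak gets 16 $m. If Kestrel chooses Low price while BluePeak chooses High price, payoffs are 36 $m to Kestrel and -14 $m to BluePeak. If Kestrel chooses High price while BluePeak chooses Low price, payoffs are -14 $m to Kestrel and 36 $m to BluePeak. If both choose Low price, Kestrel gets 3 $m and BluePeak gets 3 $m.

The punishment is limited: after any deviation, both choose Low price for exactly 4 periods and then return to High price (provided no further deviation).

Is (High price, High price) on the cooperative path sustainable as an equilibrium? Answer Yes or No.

Comparing payoff streams over the 5 periods until play realigns: cooperate → 16(1+δ+…+δ^4); deviate → 36 + 3(δ+…+δ^4).
Cooperation is sustained iff (16−3)(δ+…+δ^4) ≥ 36−16.
δ+…+δ^4 = 4/5·(1−(4/5)^4)/(1−4/5) = 2.3616, and (36−16)/(16−3) = 1.5385.
2.3616 ≥ 1.5385, so cooperation is sustainable.

Yes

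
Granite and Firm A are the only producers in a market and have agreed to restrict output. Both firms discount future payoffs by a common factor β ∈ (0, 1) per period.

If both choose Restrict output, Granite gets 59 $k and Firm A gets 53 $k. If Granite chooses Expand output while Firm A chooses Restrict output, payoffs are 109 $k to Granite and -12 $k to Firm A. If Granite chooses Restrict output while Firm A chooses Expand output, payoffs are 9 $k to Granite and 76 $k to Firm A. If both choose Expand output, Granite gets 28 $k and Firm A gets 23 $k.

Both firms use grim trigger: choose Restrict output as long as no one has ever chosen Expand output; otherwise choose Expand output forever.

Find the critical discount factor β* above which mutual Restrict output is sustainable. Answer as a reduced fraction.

50/81

Granite's threshold: (109−59)/(109−28) = 50/81.
Firm A's threshold: (76−53)/(76−23) = 23/53.
50/81 > 23/53, so Granite binds and β* = 50/81.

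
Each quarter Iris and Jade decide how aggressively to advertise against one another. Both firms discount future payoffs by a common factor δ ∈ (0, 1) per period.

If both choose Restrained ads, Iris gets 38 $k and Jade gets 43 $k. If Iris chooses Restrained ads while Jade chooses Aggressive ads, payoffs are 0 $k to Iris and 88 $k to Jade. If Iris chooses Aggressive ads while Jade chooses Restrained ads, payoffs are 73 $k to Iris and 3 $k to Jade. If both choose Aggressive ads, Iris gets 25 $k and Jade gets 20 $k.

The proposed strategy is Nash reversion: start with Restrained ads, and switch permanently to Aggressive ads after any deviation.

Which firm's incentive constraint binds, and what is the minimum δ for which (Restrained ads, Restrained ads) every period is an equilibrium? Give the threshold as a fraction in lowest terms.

Iris: cooperation gives 38 each period; deviation gives 73 once then 25 forever.
  38/(1−δ) ≥ 73 + 25δ/(1−δ) ⇒ δ ≥ 35/48.
Jade: cooperation gives 43 each period; deviation gives 88 once then 20 forever.
  δ ≥ 45/68.
Both must hold, so the binding constraint is Iris's: δ ≥ 35/48.

Iris; δ ≥ 35/48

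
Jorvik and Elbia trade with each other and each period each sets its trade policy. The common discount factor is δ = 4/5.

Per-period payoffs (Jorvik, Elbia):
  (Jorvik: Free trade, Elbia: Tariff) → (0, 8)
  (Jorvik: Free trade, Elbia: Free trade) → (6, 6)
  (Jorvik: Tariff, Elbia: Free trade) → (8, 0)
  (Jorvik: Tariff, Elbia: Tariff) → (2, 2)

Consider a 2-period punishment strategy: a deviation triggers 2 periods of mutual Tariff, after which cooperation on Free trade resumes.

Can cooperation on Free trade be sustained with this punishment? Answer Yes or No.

Yes

A one-shot deviation gives 8 now, then 2 for 2 periods, then back to 6.
Gain from deviating: (8−6) today; loss: (6−2) in each of the next 2 periods.
No-deviation condition: (6−2)(δ+…+δ^2) ≥ 8−6, i.e. δ+…+δ^2 ≥ 1/2.
At δ = 4/5: δ+…+δ^2 = 1.4400 ≥ 0.5000.
So cooperation is sustainable.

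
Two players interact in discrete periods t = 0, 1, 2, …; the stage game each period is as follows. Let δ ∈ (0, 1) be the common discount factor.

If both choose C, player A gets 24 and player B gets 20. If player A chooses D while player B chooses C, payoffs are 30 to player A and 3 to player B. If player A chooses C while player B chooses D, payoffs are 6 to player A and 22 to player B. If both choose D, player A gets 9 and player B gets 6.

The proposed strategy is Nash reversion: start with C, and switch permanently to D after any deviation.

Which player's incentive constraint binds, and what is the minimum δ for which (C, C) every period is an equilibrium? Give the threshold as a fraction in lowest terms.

player A: cooperation gives 24 each period; deviation gives 30 once then 9 forever.
  24/(1−δ) ≥ 30 + 9δ/(1−δ) ⇒ δ ≥ 6/21 = 2/7.
player B: cooperation gives 20 each period; deviation gives 22 once then 6 forever.
  δ ≥ 2/16 = 1/8.
Both must hold, so the binding constraint is player A's: δ ≥ 2/7.

player A; δ ≥ 2/7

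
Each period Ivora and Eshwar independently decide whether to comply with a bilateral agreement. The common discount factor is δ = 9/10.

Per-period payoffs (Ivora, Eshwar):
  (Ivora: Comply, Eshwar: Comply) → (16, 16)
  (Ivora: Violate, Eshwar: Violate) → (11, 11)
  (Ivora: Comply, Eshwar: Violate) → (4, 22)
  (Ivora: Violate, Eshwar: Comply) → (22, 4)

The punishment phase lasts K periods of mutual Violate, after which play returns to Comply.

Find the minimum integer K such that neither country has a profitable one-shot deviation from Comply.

Need Σ_{k=1}^{K} δ^k ≥ (22−16)/(16−11) = 1.2000 at δ = 9/10.
At K = 1 the sum is 0.9000 < 1.2000; at K = 2 it is 1.7100 ≥ 1.2000.
So the minimum punishment length is K = 2.

2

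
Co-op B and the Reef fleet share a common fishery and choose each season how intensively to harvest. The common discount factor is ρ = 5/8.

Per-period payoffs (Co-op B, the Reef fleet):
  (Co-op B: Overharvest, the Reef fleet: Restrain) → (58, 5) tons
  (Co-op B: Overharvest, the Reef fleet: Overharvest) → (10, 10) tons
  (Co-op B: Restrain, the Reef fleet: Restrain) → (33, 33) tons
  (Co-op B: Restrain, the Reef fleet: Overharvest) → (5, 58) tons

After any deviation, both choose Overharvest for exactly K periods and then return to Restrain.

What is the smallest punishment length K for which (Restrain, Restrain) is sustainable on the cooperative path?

Need Σ_{k=1}^{K} ρ^k ≥ (58−33)/(33−10) = 1.0870 at ρ = 5/8.
At K = 2 the sum is 1.0156 < 1.0870; at K = 3 it is 1.2598 ≥ 1.0870.
So the minimum punishment length is K = 3.

3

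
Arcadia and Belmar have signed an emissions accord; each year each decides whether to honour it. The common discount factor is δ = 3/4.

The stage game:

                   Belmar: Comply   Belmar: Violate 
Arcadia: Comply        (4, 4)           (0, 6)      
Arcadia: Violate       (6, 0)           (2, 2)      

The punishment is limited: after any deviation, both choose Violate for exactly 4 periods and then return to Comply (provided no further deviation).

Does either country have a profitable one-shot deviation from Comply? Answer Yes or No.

A one-shot deviation gives 6 now, then 2 for 4 periods, then back to 4.
Gain from deviating: (6−4) today; loss: (4−2) in each of the next 4 periods.
No-deviation condition: (4−2)(δ+…+δ^4) ≥ 6−4, i.e. δ+…+δ^4 ≥ 1.
At δ = 3/4: δ+…+δ^4 = 2.0508 ≥ 1.0000.
So cooperation is sustainable.

No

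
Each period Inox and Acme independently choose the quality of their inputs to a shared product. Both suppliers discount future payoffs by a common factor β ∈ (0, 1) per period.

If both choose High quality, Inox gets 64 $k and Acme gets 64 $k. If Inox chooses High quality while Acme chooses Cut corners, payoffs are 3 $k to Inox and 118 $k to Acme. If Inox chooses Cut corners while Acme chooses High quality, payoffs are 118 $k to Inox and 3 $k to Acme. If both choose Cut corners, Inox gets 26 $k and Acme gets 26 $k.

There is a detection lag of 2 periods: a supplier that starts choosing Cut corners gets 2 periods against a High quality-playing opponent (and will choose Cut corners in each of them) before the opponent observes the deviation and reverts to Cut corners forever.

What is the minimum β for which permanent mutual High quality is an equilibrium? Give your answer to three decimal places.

A deviator earns 118 for 2 periods, then 26 forever; cooperating earns 64 forever. Multiplying the IC by (1−β):
64 ≥ 118(1−β^2) + 26β^2, so 92·β^2 ≥ 54 and β^2 ≥ 27/46.
β ≥ (27/46)^(1/2) ≈ 0.766.

0.766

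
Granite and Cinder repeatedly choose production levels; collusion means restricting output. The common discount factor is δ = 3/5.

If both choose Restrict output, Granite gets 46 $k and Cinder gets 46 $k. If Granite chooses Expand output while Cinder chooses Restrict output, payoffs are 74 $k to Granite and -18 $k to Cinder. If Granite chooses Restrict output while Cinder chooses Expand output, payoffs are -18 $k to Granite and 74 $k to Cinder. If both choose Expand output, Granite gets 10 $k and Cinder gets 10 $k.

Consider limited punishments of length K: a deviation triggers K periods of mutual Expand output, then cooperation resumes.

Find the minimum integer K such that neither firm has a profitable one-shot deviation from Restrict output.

IC: δ(1−δ^K)/(1−δ) ≥ (74−46)/(46−10) = 7/9.
With δ = 3/5: need 1 − δ^K ≥ 7/9·(1−3/5)/(3/5), i.e. δ^K ≤ 0.4815.
Since (3/5)^1 = 0.6000 and (3/5)^2 = 0.3600, the smallest such K is 2.

2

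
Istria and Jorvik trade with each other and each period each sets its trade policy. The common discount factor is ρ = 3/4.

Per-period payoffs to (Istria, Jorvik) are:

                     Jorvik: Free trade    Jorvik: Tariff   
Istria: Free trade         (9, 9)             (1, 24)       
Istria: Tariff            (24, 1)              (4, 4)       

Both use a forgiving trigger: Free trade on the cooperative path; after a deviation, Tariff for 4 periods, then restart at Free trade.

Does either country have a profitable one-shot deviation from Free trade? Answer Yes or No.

Yes

IC: ρ+…+ρ^4 ≥ (24−9)/(9−4) = 3.
At ρ = 3/4: partial sum = 2.0508 < 3.0000. Cooperation not sustainable.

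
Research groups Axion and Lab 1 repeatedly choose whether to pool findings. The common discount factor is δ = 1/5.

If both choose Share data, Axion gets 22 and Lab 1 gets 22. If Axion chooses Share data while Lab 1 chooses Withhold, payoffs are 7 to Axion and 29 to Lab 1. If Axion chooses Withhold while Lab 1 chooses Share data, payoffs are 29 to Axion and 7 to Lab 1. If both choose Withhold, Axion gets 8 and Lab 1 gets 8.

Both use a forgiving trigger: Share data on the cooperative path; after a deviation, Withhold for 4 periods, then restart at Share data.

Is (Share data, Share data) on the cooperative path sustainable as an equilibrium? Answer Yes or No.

IC: δ+…+δ^4 ≥ (29−22)/(22−8) = 1/2.
At δ = 1/5: partial sum = 0.2496 < 0.5000. Cooperation not sustainable.

No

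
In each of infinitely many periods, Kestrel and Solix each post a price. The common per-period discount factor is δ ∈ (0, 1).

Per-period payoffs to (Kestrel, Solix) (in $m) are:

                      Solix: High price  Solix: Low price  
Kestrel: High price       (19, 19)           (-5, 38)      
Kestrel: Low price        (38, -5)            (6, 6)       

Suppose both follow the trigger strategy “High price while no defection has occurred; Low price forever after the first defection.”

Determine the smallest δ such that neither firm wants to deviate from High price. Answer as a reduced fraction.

One-period gain from deviating is 38 − 19 = 19. The loss is 19 − 6 = 13 in every subsequent period, with present value 13·δ/(1−δ).
Deviation is unprofitable when 13·δ/(1−δ) ≥ 19, i.e. δ/(1−δ) ≥ 19/13.
Equivalently δ ≥ 19/(19+13) = 19/32.

19/32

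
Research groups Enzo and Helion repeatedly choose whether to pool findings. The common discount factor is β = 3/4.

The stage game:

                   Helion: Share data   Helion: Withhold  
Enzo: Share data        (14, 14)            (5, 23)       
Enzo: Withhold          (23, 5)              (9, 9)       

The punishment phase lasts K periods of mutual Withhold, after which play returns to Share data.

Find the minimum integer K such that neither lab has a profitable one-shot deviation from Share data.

No profitable deviation requires (14−9)(β+…+β^K) ≥ 23−14, i.e. β+…+β^K ≥ 9/5 ≈ 1.8000.
With β = 3/4, the partial sums are K=1: 0.7500, K=2: 1.3125, K=3: 1.7344, K=4: 2.0508.
K = 4 is the first length at which the sum reaches 1.8000.

4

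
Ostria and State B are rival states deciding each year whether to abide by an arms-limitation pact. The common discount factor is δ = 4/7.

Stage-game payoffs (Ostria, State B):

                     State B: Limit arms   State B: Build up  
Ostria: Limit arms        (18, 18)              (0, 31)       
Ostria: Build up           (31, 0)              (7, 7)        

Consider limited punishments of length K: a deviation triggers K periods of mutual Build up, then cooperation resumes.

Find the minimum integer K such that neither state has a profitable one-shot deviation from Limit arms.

IC: δ(1−δ^K)/(1−δ) ≥ (31−18)/(18−7) = 13/11.
With δ = 4/7: need 1 − δ^K ≥ 13/11·(1−4/7)/(4/7), i.e. δ^K ≤ 0.1136.
Since (4/7)^3 = 0.1866 and (4/7)^4 = 0.1066, the smallest such K is 4.

4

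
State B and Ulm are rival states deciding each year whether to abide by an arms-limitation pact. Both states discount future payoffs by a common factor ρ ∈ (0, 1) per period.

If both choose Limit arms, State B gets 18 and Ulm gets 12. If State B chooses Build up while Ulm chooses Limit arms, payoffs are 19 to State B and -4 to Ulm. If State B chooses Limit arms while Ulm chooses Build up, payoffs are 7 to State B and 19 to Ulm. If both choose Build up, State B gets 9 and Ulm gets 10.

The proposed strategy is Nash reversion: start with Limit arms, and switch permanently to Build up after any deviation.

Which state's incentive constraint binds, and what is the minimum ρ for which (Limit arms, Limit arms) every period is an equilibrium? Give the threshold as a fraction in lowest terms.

State B's threshold: (19−18)/(19−9) = 1/10.
Ulm's threshold: (19−12)/(19−10) = 7/9.
1/10 < 7/9, so Ulm binds and ρ* = 7/9.

Ulm; ρ ≥ 7/9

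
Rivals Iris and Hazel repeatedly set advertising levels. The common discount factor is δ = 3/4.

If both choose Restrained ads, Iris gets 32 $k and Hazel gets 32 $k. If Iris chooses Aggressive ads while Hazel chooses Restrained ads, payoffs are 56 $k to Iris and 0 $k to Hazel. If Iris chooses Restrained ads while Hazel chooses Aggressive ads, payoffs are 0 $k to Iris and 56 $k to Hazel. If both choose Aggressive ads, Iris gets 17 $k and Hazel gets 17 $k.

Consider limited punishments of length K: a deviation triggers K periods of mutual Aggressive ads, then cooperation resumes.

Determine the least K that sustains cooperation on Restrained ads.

IC: δ(1−δ^K)/(1−δ) ≥ (56−32)/(32−17) = 8/5.
With δ = 3/4: need 1 − δ^K ≥ 8/5·(1−3/4)/(3/4), i.e. δ^K ≤ 0.4667.
Since (3/4)^2 = 0.5625 and (3/4)^3 = 0.4219, the smallest such K is 3.

3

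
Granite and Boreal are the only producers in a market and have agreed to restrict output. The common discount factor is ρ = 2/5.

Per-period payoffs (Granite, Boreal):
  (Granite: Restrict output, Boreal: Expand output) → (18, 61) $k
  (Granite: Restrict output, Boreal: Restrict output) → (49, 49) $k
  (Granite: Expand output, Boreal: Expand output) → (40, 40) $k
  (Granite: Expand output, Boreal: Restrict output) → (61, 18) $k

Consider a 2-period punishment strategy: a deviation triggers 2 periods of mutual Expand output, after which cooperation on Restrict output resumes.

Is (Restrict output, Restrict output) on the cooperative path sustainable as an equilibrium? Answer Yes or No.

A one-shot deviation gives 61 now, then 40 for 2 periods, then back to 49.
Gain from deviating: (61−49) today; loss: (49−40) in each of the next 2 periods.
No-deviation condition: (49−40)(ρ+…+ρ^2) ≥ 61−49, i.e. ρ+…+ρ^2 ≥ 4/3.
At ρ = 2/5: ρ+…+ρ^2 = 0.5600 < 1.3333.
So cooperation is not sustainable.

No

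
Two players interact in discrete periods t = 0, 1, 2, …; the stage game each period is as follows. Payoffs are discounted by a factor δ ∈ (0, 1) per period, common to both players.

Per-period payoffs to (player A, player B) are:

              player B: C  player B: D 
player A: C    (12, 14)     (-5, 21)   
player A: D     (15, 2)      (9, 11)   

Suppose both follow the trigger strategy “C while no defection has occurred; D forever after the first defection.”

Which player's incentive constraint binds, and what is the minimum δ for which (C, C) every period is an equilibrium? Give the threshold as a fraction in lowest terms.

player B; δ ≥ 7/10

player A: cooperation gives 12 each period; deviation gives 15 once then 9 forever.
  12/(1−δ) ≥ 15 + 9δ/(1−δ) ⇒ δ ≥ 3/6 = 1/2.
player B: cooperation gives 14 each period; deviation gives 21 once then 11 forever.
  δ ≥ 7/10.
Both must hold, so the binding constraint is player B's: δ ≥ 7/10.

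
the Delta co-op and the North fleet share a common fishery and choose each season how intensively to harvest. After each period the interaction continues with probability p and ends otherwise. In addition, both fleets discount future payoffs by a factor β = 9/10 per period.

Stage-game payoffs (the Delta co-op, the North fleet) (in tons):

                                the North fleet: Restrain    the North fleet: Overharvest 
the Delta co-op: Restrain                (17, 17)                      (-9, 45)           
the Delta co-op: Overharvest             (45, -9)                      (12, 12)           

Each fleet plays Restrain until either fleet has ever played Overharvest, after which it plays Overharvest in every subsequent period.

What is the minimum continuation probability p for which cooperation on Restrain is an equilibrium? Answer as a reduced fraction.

With continuation probability p and discount β, the effective per-period discount factor is βp.
Grim-trigger IC: βp ≥ (45−17)/(45−12) = 28/33.
So p ≥ (28/33)/(9/10) = 280/297.

280/297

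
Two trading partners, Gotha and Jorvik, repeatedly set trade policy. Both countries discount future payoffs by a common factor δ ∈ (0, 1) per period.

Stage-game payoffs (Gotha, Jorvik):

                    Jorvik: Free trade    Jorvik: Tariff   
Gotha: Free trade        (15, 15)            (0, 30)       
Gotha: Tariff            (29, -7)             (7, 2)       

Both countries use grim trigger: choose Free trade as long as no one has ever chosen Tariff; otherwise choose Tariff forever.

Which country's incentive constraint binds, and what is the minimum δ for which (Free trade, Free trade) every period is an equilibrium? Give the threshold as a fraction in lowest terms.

For Gotha: deviation gain 29−15 = 14, per-period punishment loss 15−7 = 8. IC gives δ ≥ 14/22 = 7/11.
For Jorvik: gain 15, loss 13 per period, so δ ≥ 15/28.
The tighter constraint is Gotha's, so cooperation needs δ ≥ 7/11.

Gotha; δ ≥ 7/11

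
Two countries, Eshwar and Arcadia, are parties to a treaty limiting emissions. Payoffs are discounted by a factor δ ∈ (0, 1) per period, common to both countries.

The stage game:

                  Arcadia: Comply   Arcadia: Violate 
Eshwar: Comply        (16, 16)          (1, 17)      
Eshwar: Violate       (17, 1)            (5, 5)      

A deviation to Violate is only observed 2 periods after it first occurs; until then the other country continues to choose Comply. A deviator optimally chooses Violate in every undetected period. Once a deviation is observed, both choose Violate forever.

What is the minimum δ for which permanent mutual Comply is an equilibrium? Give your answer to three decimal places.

Deviating for the 2 undetected periods gains 17−16 = 1 per period over cooperation, then loses 16−5 = 11 per period forever once punishment starts.
Gain: 1(1 + δ + … + δ^1); loss: 11·δ^2/(1−δ).
No profitable deviation ⇔ 1(1−δ^2) ≤ 11·δ^2, i.e. δ^2 ≥ 1/(1+11) = 1/12.
Hence δ ≥ (1/12)^(1/2) ≈ 0.289.

0.289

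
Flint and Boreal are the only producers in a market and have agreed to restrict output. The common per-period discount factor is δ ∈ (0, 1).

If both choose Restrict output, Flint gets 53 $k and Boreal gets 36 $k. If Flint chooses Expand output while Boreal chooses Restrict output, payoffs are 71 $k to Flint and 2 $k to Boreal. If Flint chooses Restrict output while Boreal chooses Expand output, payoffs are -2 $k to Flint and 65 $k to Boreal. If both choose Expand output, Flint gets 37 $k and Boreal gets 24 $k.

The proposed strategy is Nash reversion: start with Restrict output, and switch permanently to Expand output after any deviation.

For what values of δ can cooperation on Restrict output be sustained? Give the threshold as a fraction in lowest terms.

29/41

For Flint: deviation gain 71−53 = 18, per-period punishment loss 53−37 = 16. IC gives δ ≥ 18/34 = 9/17.
For Boreal: gain 29, loss 12 per period, so δ ≥ 29/41.
The tighter constraint is Boreal's, so cooperation needs δ ≥ 29/41.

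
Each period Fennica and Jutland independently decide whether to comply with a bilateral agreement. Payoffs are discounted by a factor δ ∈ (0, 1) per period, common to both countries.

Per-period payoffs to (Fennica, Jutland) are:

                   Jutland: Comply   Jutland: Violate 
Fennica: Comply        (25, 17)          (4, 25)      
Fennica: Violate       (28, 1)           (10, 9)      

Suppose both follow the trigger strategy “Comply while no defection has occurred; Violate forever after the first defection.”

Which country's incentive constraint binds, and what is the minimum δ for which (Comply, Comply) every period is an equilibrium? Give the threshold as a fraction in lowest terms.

Fennica's threshold: (28−25)/(28−10) = 1/6.
Jutland's threshold: (25−17)/(25−9) = 1/2.
1/6 < 1/2, so Jutland binds and δ* = 1/2.

Jutland; δ ≥ 1/2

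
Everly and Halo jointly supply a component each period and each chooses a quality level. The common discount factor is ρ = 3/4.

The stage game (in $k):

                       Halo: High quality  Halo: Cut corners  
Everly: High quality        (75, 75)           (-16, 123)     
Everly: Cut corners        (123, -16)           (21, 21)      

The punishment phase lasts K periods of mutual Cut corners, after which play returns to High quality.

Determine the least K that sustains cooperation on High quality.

2

Need Σ_{k=1}^{K} ρ^k ≥ (123−75)/(75−21) = 0.8889 at ρ = 3/4.
At K = 1 the sum is 0.7500 < 0.8889; at K = 2 it is 1.3125 ≥ 0.8889.
So the minimum punishment length is K = 2.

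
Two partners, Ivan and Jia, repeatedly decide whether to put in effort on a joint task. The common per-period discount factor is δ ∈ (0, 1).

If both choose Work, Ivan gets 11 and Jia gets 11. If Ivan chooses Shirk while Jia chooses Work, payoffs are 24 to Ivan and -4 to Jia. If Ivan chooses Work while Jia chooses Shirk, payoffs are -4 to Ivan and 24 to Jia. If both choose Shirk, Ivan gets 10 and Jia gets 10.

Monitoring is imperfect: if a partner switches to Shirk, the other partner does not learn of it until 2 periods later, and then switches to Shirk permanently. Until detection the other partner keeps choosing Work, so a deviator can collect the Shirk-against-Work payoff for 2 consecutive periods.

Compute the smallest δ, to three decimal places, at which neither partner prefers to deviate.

The best deviation is to choose Shirk for all 2 undetected periods, earning 24 each, then 10 forever once detected.
Deviation value: 24(1−δ^2)/(1−δ) + 10δ^2/(1−δ); cooperation value: 11/(1−δ).
IC: 11 ≥ 24(1−δ^2) + 10δ^2 = 24 − 14δ^2.
So δ^2 ≥ 13/14, giving δ ≥ (13/14)^(1/2) ≈ 0.964.

0.964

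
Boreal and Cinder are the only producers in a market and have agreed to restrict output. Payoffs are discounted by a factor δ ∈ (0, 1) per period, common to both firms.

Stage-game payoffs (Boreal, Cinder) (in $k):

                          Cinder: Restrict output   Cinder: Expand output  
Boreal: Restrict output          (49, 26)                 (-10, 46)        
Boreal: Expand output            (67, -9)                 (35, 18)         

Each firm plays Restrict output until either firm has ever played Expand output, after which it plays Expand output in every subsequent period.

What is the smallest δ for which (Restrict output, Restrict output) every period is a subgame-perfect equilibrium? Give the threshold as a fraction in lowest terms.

5/7

For Boreal: deviation gain 67−49 = 18, per-period punishment loss 49−35 = 14. IC gives δ ≥ 18/32 = 9/16.
For Cinder: gain 20, loss 8 per period, so δ ≥ 20/28 = 5/7.
The tighter constraint is Cinder's, so cooperation needs δ ≥ 5/7.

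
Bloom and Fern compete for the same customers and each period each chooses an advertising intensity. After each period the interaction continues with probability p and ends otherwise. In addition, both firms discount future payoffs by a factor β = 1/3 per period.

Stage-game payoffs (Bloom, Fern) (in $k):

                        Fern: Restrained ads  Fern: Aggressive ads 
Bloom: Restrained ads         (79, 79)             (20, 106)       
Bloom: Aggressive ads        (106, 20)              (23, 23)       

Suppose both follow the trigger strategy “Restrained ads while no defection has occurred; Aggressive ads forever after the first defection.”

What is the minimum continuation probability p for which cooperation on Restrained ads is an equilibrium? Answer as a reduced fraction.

With continuation probability p and discount β, the effective per-period discount factor is βp.
Grim-trigger IC: βp ≥ (106−79)/(106−23) = 27/83.
So p ≥ (27/83)/(1/3) = 81/83.

81/83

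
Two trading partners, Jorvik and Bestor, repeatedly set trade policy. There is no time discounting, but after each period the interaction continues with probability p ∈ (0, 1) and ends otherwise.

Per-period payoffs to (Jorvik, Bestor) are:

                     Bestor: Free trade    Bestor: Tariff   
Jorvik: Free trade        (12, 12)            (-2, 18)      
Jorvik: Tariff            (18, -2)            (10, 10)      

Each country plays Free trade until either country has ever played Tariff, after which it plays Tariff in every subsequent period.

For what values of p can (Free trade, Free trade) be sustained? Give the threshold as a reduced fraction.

With no time discounting, the continuation probability p plays the role of the discount factor.
Grim-trigger IC: 12/(1−p) ≥ 18 + 10p/(1−p) ⇒ p ≥ (18−12)/(18−10) = 3/4.

3/4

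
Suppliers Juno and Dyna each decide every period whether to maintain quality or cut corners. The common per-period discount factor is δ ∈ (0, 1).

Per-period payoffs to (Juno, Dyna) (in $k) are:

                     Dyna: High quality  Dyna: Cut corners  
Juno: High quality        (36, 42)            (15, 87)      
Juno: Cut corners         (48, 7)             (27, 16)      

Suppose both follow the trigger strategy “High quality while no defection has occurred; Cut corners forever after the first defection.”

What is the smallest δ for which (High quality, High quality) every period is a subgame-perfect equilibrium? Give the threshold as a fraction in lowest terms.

Juno's threshold: (48−36)/(48−27) = 4/7.
Dyna's threshold: (87−42)/(87−16) = 45/71.
4/7 < 45/71, so Dyna binds and δ* = 45/71.

45/71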